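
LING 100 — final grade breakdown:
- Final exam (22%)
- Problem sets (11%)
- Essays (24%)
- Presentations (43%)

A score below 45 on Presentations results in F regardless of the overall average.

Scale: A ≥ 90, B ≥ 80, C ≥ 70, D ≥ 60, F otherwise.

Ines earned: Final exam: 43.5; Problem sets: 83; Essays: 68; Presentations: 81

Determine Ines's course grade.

Presentations score 81 ≥ 45: minimum met.
Weighted total:
  Final exam 43.5 × 0.22 = 9.57
  Problem sets 83 × 0.11 = 9.13
  Essays 68 × 0.24 = 16.32
  Presentations 81 × 0.43 = 34.83
Sum = 69.85
69.85 is ≥ 60 and < 70 → D

D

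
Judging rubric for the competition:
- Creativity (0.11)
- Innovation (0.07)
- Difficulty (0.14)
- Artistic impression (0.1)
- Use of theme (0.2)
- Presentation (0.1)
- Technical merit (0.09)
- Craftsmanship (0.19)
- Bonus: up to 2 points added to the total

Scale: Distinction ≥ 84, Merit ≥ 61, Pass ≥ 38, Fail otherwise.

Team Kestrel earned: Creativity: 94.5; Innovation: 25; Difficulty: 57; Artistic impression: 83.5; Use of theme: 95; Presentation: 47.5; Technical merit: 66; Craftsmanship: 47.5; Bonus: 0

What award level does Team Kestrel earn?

Merit

Weighted total:
  Creativity 94.5 × 0.11 = 10.395
  Innovation 25 × 0.07 = 1.75
  Difficulty 57 × 0.14 = 7.98
  Artistic impression 83.5 × 0.1 = 8.35
  Use of theme 95 × 0.2 = 19
  Presentation 47.5 × 0.1 = 4.75
  Technical merit 66 × 0.09 = 5.94
  Craftsmanship 47.5 × 0.19 = 9.025
Sum = 67.19
Bonus: 67.19 + 0 = 67.19
67.19 is ≥ 61 and < 84 → Merit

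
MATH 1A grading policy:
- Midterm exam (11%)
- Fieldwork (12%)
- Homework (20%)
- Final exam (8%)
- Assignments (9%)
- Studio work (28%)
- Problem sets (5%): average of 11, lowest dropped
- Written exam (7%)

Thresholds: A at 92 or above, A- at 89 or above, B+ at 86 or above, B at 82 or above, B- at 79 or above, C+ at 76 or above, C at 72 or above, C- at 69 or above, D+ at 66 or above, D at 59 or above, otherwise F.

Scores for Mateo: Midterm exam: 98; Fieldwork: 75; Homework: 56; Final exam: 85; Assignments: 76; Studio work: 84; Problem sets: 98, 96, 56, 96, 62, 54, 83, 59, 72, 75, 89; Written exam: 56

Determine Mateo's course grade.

C

Problem sets: drop 54 → average of remaining 10 = 786/10 = 78.6
Weighted total:
  Midterm exam 98 × 0.11 = 10.78
  Fieldwork 75 × 0.12 = 9
  Homework 56 × 0.2 = 11.2
  Final exam 85 × 0.08 = 6.8
  Assignments 76 × 0.09 = 6.84
  Studio work 84 × 0.28 = 23.52
  Problem sets 78.6 × 0.05 = 3.93
  Written exam 56 × 0.07 = 3.92
Sum = 75.99
75.99 is ≥ 72 and < 76 → C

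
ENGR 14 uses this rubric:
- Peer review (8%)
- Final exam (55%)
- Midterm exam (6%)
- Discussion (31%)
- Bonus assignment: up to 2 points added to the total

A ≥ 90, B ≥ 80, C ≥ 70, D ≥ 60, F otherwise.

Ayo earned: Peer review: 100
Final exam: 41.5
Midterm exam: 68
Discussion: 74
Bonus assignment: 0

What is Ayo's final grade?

Weighted total:
  Peer review 100 × 0.08 = 8
  Final exam 41.5 × 0.55 = 22.825
  Midterm exam 68 × 0.06 = 4.08
  Discussion 74 × 0.31 = 22.94
Sum = 57.845
Bonus assignment: 57.845 + 0 = 57.845
57.845 < 60 → F

F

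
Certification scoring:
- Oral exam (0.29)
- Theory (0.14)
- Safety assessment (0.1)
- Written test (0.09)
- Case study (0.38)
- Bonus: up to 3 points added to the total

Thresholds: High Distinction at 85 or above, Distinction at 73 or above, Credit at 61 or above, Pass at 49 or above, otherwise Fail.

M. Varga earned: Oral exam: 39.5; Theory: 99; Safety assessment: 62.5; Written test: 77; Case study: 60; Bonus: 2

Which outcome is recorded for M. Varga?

Credit

Weighted total:
  Oral exam 39.5 × 0.29 = 11.455
  Theory 99 × 0.14 = 13.86
  Safety assessment 62.5 × 0.1 = 6.25
  Written test 77 × 0.09 = 6.93
  Case study 60 × 0.38 = 22.8
Sum = 61.295
Bonus: 61.295 + 2 = 63.295
63.295 is ≥ 61 and < 73 → Credit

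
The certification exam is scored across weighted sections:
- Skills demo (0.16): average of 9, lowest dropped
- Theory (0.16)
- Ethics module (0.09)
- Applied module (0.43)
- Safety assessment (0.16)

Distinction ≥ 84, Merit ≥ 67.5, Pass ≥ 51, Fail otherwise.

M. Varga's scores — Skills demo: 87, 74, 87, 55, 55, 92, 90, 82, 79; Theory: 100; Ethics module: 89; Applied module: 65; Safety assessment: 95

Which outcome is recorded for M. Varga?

Merit

Skills demo: drop 55 → average of remaining 8 = 646/8 = 80.75
Weighted total:
  Skills demo 80.75 × 0.16 = 12.92
  Theory 100 × 0.16 = 16
  Ethics module 89 × 0.09 = 8.01
  Applied module 65 × 0.43 = 27.95
  Safety assessment 95 × 0.16 = 15.2
Sum = 80.08
80.08 is ≥ 67.5 and < 84 → Merit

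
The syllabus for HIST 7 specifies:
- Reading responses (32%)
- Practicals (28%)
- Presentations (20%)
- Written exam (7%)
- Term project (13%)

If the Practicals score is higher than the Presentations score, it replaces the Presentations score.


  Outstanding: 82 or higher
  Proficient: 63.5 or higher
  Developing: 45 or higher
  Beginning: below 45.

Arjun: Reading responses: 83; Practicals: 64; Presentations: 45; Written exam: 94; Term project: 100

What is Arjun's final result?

Proficient

Practicals (64) > Presentations (45), so Presentations counts as 64.
Weighted total:
  Reading responses 83 × 0.32 = 26.56
  Practicals 64 × 0.28 = 17.92
  Presentations 64 × 0.2 = 12.8
  Written exam 94 × 0.07 = 6.58
  Term project 100 × 0.13 = 13
Sum = 76.86
76.86 is ≥ 63.5 and < 82 → Proficient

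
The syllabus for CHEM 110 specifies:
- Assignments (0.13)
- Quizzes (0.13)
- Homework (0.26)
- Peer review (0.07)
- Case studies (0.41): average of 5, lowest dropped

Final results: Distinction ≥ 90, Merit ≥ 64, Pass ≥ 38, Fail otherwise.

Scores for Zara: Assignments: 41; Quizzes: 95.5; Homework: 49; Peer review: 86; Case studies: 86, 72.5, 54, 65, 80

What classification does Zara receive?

Case studies: drop 54 → average of remaining 4 = 303.5/4 = 75.875
Weighted total:
  Assignments 41 × 0.13 = 5.33
  Quizzes 95.5 × 0.13 = 12.415
  Homework 49 × 0.26 = 12.74
  Peer review 86 × 0.07 = 6.02
  Case studies 75.875 × 0.41 = 31.10875
Sum = 67.61375
67.61375 is ≥ 64 and < 90 → Merit

Merit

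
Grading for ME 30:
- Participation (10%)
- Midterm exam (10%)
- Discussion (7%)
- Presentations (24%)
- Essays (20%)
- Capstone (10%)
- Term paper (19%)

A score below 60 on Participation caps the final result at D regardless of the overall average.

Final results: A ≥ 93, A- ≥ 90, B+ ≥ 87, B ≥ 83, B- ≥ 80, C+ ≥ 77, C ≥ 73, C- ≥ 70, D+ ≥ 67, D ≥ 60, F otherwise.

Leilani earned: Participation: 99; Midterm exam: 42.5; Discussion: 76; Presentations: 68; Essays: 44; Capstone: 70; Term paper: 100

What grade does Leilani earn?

Participation score 99 ≥ 60: minimum met.
Weighted total:
  Participation 99 × 0.1 = 9.9
  Midterm exam 42.5 × 0.1 = 4.25
  Discussion 76 × 0.07 = 5.32
  Presentations 68 × 0.24 = 16.32
  Essays 44 × 0.2 = 8.8
  Capstone 70 × 0.1 = 7
  Term paper 100 × 0.19 = 19
Sum = 70.59
70.59 is ≥ 70 and < 73 → C-

C-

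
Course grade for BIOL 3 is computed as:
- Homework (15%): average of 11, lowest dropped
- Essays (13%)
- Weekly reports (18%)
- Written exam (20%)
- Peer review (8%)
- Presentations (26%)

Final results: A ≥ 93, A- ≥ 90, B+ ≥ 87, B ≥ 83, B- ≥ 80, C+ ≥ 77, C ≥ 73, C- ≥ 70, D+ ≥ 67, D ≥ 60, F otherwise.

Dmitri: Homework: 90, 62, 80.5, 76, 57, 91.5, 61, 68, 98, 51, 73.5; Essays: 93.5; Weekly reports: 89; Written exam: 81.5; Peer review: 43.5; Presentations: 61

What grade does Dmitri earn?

Homework: drop 51 → average of remaining 10 = 757.5/10 = 75.75
Weighted total:
  Homework 75.75 × 0.15 = 11.3625
  Essays 93.5 × 0.13 = 12.155
  Weekly reports 89 × 0.18 = 16.02
  Written exam 81.5 × 0.2 = 16.3
  Peer review 43.5 × 0.08 = 3.48
  Presentations 61 × 0.26 = 15.86
Sum = 75.1775
75.1775 is ≥ 73 and < 77 → C

C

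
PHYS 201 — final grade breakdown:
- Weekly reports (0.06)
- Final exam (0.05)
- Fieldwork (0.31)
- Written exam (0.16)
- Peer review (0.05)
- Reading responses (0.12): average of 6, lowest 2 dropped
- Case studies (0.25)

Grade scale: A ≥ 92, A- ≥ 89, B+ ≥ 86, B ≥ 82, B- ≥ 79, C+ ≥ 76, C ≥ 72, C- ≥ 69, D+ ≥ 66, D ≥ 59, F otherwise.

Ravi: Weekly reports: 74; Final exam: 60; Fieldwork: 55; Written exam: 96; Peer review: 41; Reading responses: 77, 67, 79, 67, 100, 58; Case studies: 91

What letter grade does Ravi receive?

Reading responses: drop 58, 67 → average of remaining 4 = 323/4 = 80.75
Weighted total:
  Weekly reports 74 × 0.06 = 4.44
  Final exam 60 × 0.05 = 3
  Fieldwork 55 × 0.31 = 17.05
  Written exam 96 × 0.16 = 15.36
  Peer review 41 × 0.05 = 2.05
  Reading responses 80.75 × 0.12 = 9.69
  Case studies 91 × 0.25 = 22.75
Sum = 74.34
74.34 is ≥ 72 and < 76 → C

C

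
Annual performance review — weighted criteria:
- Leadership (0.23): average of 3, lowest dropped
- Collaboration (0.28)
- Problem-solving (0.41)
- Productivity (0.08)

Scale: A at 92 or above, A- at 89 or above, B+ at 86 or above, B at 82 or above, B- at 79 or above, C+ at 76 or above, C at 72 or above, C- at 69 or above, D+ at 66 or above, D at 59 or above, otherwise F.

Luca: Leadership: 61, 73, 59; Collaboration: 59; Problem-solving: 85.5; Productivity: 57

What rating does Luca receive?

Leadership: drop 59 → average of remaining 2 = 134/2 = 67
Weighted total:
  Leadership 67 × 0.23 = 15.41
  Collaboration 59 × 0.28 = 16.52
  Problem-solving 85.5 × 0.41 = 35.055
  Productivity 57 × 0.08 = 4.56
Sum = 71.545
71.545 is ≥ 69 and < 72 → C-

C-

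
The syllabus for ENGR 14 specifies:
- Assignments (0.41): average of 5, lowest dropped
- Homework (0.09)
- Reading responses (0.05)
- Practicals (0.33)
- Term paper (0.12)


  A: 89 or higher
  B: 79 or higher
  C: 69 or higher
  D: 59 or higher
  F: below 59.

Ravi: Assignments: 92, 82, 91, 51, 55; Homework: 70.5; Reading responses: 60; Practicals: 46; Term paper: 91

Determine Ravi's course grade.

D

Assignments: drop 51 → average of remaining 4 = 320/4 = 80
Weighted total:
  Assignments 80 × 0.41 = 32.8
  Homework 70.5 × 0.09 = 6.345
  Reading responses 60 × 0.05 = 3
  Practicals 46 × 0.33 = 15.18
  Term paper 91 × 0.12 = 10.92
Sum = 68.245
68.245 is ≥ 59 and < 69 → D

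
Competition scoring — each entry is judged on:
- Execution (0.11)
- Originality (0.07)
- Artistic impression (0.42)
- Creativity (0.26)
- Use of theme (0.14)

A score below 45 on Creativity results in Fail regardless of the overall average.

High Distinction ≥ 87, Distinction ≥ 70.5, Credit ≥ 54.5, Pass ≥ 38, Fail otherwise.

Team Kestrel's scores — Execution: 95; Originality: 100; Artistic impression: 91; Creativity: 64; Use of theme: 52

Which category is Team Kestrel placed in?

Creativity score 64 ≥ 45: minimum met.
Weighted total:
  Execution 95 × 0.11 = 10.45
  Originality 100 × 0.07 = 7
  Artistic impression 91 × 0.42 = 38.22
  Creativity 64 × 0.26 = 16.64
  Use of theme 52 × 0.14 = 7.28
Sum = 79.59
79.59 is ≥ 70.5 and < 87 → Distinction

Distinction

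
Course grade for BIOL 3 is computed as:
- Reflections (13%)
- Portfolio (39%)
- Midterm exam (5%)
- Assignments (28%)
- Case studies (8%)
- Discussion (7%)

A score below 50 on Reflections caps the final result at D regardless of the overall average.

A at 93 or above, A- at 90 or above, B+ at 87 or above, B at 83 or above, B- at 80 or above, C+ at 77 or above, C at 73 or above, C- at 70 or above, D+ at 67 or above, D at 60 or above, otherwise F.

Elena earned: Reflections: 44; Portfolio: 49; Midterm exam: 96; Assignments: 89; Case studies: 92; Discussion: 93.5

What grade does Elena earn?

D

Reflections score 44 < 50: minimum not met.
Weighted total:
  Reflections 44 × 0.13 = 5.72
  Portfolio 49 × 0.39 = 19.11
  Midterm exam 96 × 0.05 = 4.8
  Assignments 89 × 0.28 = 24.92
  Case studies 92 × 0.08 = 7.36
  Discussion 93.5 × 0.07 = 6.545
Sum = 68.455
68.455 would be D+; cap at D applies → D.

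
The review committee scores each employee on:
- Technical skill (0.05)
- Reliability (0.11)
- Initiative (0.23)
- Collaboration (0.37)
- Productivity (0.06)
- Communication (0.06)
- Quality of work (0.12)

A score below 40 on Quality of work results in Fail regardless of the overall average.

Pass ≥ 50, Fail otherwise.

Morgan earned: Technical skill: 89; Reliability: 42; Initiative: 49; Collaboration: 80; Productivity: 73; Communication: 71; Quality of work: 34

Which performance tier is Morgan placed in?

Quality of work score 34 < 40: minimum not met.
Weighted total:
  Technical skill 89 × 0.05 = 4.45
  Reliability 42 × 0.11 = 4.62
  Initiative 49 × 0.23 = 11.27
  Collaboration 80 × 0.37 = 29.6
  Productivity 73 × 0.06 = 4.38
  Communication 71 × 0.06 = 4.26
  Quality of work 34 × 0.12 = 4.08
Sum = 62.66
Because the Quality of work minimum was not met, the result is Fail.

Fail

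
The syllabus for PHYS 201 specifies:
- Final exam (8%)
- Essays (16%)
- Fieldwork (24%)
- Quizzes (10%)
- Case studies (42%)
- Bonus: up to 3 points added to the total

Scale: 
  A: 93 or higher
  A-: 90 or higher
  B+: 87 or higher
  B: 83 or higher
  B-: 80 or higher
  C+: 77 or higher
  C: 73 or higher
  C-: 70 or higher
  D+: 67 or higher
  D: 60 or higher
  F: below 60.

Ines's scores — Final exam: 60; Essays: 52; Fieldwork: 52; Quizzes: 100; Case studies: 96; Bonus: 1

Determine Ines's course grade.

C

Weighted total:
  Final exam 60 × 0.08 = 4.8
  Essays 52 × 0.16 = 8.32
  Fieldwork 52 × 0.24 = 12.48
  Quizzes 100 × 0.1 = 10
  Case studies 96 × 0.42 = 40.32
Sum = 75.92
Bonus: 75.92 + 1 = 76.92
76.92 is ≥ 73 and < 77 → C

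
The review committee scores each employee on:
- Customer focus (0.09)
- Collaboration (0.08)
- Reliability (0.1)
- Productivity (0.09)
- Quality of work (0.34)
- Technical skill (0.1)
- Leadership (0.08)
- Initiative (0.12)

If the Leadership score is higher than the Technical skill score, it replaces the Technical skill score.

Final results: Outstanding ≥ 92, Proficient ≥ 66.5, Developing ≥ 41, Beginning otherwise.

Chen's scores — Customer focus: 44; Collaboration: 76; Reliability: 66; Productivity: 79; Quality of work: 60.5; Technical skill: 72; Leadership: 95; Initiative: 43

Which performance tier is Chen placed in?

Proficient

Leadership (95) > Technical skill (72), so Technical skill counts as 95.
Weighted total:
  Customer focus 44 × 0.09 = 3.96
  Collaboration 76 × 0.08 = 6.08
  Reliability 66 × 0.1 = 6.6
  Productivity 79 × 0.09 = 7.11
  Quality of work 60.5 × 0.34 = 20.57
  Technical skill 95 × 0.1 = 9.5
  Leadership 95 × 0.08 = 7.6
  Initiative 43 × 0.12 = 5.16
Sum = 66.58
66.58 is ≥ 66.5 and < 92 → Proficient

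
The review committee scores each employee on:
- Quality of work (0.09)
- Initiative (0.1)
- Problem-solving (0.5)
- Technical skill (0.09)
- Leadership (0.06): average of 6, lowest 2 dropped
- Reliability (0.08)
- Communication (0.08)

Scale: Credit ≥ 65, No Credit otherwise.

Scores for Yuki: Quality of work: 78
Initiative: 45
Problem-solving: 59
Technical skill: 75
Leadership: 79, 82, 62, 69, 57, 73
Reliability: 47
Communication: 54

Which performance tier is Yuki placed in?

No Credit

Leadership: drop 57, 62 → average of remaining 4 = 303/4 = 75.75
Weighted total:
  Quality of work 78 × 0.09 = 7.02
  Initiative 45 × 0.1 = 4.5
  Problem-solving 59 × 0.5 = 29.5
  Technical skill 75 × 0.09 = 6.75
  Leadership 75.75 × 0.06 = 4.545
  Reliability 47 × 0.08 = 3.76
  Communication 54 × 0.08 = 4.32
Sum = 60.395
60.395 < 65 → No Credit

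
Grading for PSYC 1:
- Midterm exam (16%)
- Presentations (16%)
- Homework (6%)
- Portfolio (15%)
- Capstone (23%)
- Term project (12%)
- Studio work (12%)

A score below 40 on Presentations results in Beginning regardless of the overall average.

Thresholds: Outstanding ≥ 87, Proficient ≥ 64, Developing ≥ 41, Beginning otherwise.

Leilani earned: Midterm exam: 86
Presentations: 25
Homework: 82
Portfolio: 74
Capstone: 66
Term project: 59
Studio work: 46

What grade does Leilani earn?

Presentations score 25 < 40: minimum not met.
Weighted total:
  Midterm exam 86 × 0.16 = 13.76
  Presentations 25 × 0.16 = 4
  Homework 82 × 0.06 = 4.92
  Portfolio 74 × 0.15 = 11.1
  Capstone 66 × 0.23 = 15.18
  Term project 59 × 0.12 = 7.08
  Studio work 46 × 0.12 = 5.52
Sum = 61.56
Because the Presentations minimum was not met, the result is Beginning.

Beginning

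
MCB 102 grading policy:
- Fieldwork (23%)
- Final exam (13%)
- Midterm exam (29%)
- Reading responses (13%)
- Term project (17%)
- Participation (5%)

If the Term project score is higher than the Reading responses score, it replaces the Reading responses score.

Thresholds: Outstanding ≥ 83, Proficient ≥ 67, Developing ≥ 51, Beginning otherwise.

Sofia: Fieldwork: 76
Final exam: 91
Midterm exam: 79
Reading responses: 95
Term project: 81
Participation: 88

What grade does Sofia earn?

Proficient

Term project (81) ≤ Reading responses (95), so Reading responses stays at 95.
Weighted total:
  Fieldwork 76 × 0.23 = 17.48
  Final exam 91 × 0.13 = 11.83
  Midterm exam 79 × 0.29 = 22.91
  Reading responses 95 × 0.13 = 12.35
  Term project 81 × 0.17 = 13.77
  Participation 88 × 0.05 = 4.4
Sum = 82.74
82.74 is ≥ 67 and < 83 → Proficient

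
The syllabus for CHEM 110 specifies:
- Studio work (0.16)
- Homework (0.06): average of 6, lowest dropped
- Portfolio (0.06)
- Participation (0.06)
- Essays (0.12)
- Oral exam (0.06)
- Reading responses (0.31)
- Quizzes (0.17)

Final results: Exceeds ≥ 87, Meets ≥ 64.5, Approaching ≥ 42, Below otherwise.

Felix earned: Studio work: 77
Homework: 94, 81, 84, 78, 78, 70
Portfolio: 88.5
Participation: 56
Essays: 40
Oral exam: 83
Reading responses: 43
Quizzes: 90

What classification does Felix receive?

Approaching

Homework: drop 70 → average of remaining 5 = 415/5 = 83
Weighted total:
  Studio work 77 × 0.16 = 12.32
  Homework 83 × 0.06 = 4.98
  Portfolio 88.5 × 0.06 = 5.31
  Participation 56 × 0.06 = 3.36
  Essays 40 × 0.12 = 4.8
  Oral exam 83 × 0.06 = 4.98
  Reading responses 43 × 0.31 = 13.33
  Quizzes 90 × 0.17 = 15.3
Sum = 64.38
64.38 is ≥ 42 and < 64.5 → Approaching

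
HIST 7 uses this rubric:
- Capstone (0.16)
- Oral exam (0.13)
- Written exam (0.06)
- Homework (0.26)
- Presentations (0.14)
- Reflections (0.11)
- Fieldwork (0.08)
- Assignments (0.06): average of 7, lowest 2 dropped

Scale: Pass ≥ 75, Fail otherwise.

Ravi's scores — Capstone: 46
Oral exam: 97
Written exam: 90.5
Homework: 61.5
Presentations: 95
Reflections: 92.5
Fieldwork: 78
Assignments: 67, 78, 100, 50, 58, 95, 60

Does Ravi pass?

Assignments: drop 50, 58 → average of remaining 5 = 400/5 = 80
Weighted total:
  Capstone 46 × 0.16 = 7.36
  Oral exam 97 × 0.13 = 12.61
  Written exam 90.5 × 0.06 = 5.43
  Homework 61.5 × 0.26 = 15.99
  Presentations 95 × 0.14 = 13.3
  Reflections 92.5 × 0.11 = 10.175
  Fieldwork 78 × 0.08 = 6.24
  Assignments 80 × 0.06 = 4.8
Sum = 75.905
75.905 ≥ 75 → Pass

Pass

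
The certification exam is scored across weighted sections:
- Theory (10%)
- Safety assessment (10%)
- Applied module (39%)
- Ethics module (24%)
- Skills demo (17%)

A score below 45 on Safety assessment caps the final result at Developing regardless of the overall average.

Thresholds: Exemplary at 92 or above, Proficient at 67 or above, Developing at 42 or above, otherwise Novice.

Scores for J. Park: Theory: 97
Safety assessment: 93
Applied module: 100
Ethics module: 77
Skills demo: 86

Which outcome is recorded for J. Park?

Proficient

Safety assessment score 93 ≥ 45: minimum met.
Weighted total:
  Theory 97 × 0.1 = 9.7
  Safety assessment 93 × 0.1 = 9.3
  Applied module 100 × 0.39 = 39
  Ethics module 77 × 0.24 = 18.48
  Skills demo 86 × 0.17 = 14.62
Sum = 91.1
91.1 is ≥ 67 and < 92 → Proficient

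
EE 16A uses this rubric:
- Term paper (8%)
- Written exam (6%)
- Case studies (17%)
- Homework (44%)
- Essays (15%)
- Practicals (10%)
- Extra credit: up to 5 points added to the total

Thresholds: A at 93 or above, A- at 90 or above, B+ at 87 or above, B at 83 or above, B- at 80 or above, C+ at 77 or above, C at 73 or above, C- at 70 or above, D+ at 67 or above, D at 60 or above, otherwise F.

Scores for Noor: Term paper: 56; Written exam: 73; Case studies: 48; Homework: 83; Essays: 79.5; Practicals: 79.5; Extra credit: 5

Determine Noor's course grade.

Weighted total:
  Term paper 56 × 0.08 = 4.48
  Written exam 73 × 0.06 = 4.38
  Case studies 48 × 0.17 = 8.16
  Homework 83 × 0.44 = 36.52
  Essays 79.5 × 0.15 = 11.925
  Practicals 79.5 × 0.1 = 7.95
Sum = 73.415
Extra credit: 73.415 + 5 = 78.415
78.415 is ≥ 77 and < 80 → C+

C+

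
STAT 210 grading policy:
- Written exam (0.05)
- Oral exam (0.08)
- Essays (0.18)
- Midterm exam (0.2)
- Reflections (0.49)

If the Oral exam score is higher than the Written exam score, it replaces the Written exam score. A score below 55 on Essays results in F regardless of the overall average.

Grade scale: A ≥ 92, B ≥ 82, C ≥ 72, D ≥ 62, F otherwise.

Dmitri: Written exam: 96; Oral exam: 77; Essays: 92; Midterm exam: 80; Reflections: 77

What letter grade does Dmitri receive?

C

Oral exam (77) ≤ Written exam (96), so Written exam stays at 96.
Essays score 92 ≥ 55: minimum met.
Weighted total:
  Written exam 96 × 0.05 = 4.8
  Oral exam 77 × 0.08 = 6.16
  Essays 92 × 0.18 = 16.56
  Midterm exam 80 × 0.2 = 16
  Reflections 77 × 0.49 = 37.73
Sum = 81.25
81.25 is ≥ 72 and < 82 → C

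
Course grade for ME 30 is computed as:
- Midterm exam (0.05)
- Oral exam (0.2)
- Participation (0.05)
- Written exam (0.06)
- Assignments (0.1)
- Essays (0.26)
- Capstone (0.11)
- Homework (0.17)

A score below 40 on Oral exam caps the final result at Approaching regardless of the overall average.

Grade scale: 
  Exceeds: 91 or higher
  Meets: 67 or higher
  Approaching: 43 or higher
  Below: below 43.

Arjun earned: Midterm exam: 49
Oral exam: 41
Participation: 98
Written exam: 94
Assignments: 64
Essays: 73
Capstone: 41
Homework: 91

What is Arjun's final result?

Approaching

Oral exam score 41 ≥ 40: minimum met.
Weighted total:
  Midterm exam 49 × 0.05 = 2.45
  Oral exam 41 × 0.2 = 8.2
  Participation 98 × 0.05 = 4.9
  Written exam 94 × 0.06 = 5.64
  Assignments 64 × 0.1 = 6.4
  Essays 73 × 0.26 = 18.98
  Capstone 41 × 0.11 = 4.51
  Homework 91 × 0.17 = 15.47
Sum = 66.55
66.55 is ≥ 43 and < 67 → Approaching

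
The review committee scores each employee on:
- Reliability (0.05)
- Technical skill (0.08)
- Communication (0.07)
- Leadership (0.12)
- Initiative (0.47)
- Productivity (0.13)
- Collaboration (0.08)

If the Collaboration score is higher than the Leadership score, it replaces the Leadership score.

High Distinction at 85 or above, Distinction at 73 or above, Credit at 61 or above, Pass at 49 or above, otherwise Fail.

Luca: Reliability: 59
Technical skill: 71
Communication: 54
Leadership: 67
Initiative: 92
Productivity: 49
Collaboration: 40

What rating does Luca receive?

Collaboration (40) ≤ Leadership (67), so Leadership stays at 67.
Weighted total:
  Reliability 59 × 0.05 = 2.95
  Technical skill 71 × 0.08 = 5.68
  Communication 54 × 0.07 = 3.78
  Leadership 67 × 0.12 = 8.04
  Initiative 92 × 0.47 = 43.24
  Productivity 49 × 0.13 = 6.37
  Collaboration 40 × 0.08 = 3.2
Sum = 73.26
73.26 is ≥ 73 and < 85 → Distinction

Distinction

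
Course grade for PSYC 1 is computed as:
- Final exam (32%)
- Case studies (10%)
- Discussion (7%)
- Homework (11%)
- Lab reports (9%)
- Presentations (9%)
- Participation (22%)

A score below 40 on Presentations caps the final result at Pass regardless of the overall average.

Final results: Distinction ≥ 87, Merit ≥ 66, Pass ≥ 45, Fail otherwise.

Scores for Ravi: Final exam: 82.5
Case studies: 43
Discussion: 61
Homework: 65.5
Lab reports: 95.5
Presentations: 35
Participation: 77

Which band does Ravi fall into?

Presentations score 35 < 40: minimum not met.
Weighted total:
  Final exam 82.5 × 0.32 = 26.4
  Case studies 43 × 0.1 = 4.3
  Discussion 61 × 0.07 = 4.27
  Homework 65.5 × 0.11 = 7.205
  Lab reports 95.5 × 0.09 = 8.595
  Presentations 35 × 0.09 = 3.15
  Participation 77 × 0.22 = 16.94
Sum = 70.86
70.86 would be Merit; cap at Pass applies → Pass.

Pass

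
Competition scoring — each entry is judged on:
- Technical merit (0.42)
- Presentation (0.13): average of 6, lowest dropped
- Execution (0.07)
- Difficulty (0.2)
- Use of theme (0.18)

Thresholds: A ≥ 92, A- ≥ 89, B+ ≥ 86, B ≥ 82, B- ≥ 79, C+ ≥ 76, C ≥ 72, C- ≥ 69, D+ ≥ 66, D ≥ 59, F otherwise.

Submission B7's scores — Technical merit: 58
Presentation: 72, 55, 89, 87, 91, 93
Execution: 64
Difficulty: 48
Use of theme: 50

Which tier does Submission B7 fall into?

Presentation: drop 55 → average of remaining 5 = 432/5 = 86.4
Weighted total:
  Technical merit 58 × 0.42 = 24.36
  Presentation 86.4 × 0.13 = 11.232
  Execution 64 × 0.07 = 4.48
  Difficulty 48 × 0.2 = 9.6
  Use of theme 50 × 0.18 = 9
Sum = 58.672
58.672 < 59 → F

F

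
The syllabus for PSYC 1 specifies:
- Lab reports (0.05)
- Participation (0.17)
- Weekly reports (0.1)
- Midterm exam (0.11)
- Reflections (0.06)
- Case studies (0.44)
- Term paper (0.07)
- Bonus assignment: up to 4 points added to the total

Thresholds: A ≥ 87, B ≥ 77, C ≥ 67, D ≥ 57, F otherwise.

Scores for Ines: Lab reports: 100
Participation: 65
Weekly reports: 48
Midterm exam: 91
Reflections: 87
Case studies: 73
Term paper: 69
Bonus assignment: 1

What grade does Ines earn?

Weighted total:
  Lab reports 100 × 0.05 = 5
  Participation 65 × 0.17 = 11.05
  Weekly reports 48 × 0.1 = 4.8
  Midterm exam 91 × 0.11 = 10.01
  Reflections 87 × 0.06 = 5.22
  Case studies 73 × 0.44 = 32.12
  Term paper 69 × 0.07 = 4.83
Sum = 73.03
Bonus assignment: 73.03 + 1 = 74.03
74.03 is ≥ 67 and < 77 → C

C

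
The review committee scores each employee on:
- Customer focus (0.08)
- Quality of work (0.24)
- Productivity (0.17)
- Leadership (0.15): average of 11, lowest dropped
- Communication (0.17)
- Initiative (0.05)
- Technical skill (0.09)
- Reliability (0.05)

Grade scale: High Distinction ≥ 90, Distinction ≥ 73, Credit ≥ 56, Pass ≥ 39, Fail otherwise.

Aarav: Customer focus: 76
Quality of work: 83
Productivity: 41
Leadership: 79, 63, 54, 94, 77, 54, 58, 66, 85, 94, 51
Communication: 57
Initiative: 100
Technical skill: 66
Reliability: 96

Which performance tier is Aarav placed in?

Leadership: drop 51 → average of remaining 10 = 724/10 = 72.4
Weighted total:
  Customer focus 76 × 0.08 = 6.08
  Quality of work 83 × 0.24 = 19.92
  Productivity 41 × 0.17 = 6.97
  Leadership 72.4 × 0.15 = 10.86
  Communication 57 × 0.17 = 9.69
  Initiative 100 × 0.05 = 5
  Technical skill 66 × 0.09 = 5.94
  Reliability 96 × 0.05 = 4.8
Sum = 69.26
69.26 is ≥ 56 and < 73 → Credit

Credit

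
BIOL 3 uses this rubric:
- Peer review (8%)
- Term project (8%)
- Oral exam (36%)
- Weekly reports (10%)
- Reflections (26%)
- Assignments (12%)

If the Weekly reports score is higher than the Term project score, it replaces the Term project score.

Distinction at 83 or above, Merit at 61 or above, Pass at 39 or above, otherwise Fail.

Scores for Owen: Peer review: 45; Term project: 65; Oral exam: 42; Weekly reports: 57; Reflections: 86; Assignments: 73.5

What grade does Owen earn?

Pass

Weekly reports (57) ≤ Term project (65), so Term project stays at 65.
Weighted total:
  Peer review 45 × 0.08 = 3.6
  Term project 65 × 0.08 = 5.2
  Oral exam 42 × 0.36 = 15.12
  Weekly reports 57 × 0.1 = 5.7
  Reflections 86 × 0.26 = 22.36
  Assignments 73.5 × 0.12 = 8.82
Sum = 60.8
60.8 is ≥ 39 and < 61 → Pass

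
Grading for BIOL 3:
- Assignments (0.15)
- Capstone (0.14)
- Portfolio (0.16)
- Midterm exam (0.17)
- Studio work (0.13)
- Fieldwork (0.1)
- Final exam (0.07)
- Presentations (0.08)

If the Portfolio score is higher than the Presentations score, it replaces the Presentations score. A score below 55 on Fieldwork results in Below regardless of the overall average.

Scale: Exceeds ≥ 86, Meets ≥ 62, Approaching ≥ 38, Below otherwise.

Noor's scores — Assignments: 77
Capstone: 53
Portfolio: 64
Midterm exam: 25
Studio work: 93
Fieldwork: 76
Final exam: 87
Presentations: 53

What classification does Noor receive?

Meets

Portfolio (64) > Presentations (53), so Presentations counts as 64.
Fieldwork score 76 ≥ 55: minimum met.
Weighted total:
  Assignments 77 × 0.15 = 11.55
  Capstone 53 × 0.14 = 7.42
  Portfolio 64 × 0.16 = 10.24
  Midterm exam 25 × 0.17 = 4.25
  Studio work 93 × 0.13 = 12.09
  Fieldwork 76 × 0.1 = 7.6
  Final exam 87 × 0.07 = 6.09
  Presentations 64 × 0.08 = 5.12
Sum = 64.36
64.36 is ≥ 62 and < 86 → Meets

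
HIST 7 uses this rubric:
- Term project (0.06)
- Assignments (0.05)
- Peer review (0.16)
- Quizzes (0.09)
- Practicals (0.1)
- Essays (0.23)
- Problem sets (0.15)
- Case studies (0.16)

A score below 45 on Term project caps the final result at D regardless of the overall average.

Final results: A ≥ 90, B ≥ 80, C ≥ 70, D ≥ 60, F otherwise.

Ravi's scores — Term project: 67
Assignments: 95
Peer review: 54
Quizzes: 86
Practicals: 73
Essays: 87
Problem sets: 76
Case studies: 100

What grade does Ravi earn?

Term project score 67 ≥ 45: minimum met.
Weighted total:
  Term project 67 × 0.06 = 4.02
  Assignments 95 × 0.05 = 4.75
  Peer review 54 × 0.16 = 8.64
  Quizzes 86 × 0.09 = 7.74
  Practicals 73 × 0.1 = 7.3
  Essays 87 × 0.23 = 20.01
  Problem sets 76 × 0.15 = 11.4
  Case studies 100 × 0.16 = 16
Sum = 79.86
79.86 is ≥ 70 and < 80 → C

C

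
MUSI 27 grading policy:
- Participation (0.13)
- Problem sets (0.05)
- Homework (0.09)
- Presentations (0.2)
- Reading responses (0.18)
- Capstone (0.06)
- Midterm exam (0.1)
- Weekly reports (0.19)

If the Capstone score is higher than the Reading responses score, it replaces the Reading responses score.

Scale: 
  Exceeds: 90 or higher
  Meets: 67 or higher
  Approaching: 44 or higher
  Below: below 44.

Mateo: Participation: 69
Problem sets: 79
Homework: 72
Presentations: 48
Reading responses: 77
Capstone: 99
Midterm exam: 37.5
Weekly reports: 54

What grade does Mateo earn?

Capstone (99) > Reading responses (77), so Reading responses counts as 99.
Weighted total:
  Participation 69 × 0.13 = 8.97
  Problem sets 79 × 0.05 = 3.95
  Homework 72 × 0.09 = 6.48
  Presentations 48 × 0.2 = 9.6
  Reading responses 99 × 0.18 = 17.82
  Capstone 99 × 0.06 = 5.94
  Midterm exam 37.5 × 0.1 = 3.75
  Weekly reports 54 × 0.19 = 10.26
Sum = 66.77
66.77 is ≥ 44 and < 67 → Approaching

Approaching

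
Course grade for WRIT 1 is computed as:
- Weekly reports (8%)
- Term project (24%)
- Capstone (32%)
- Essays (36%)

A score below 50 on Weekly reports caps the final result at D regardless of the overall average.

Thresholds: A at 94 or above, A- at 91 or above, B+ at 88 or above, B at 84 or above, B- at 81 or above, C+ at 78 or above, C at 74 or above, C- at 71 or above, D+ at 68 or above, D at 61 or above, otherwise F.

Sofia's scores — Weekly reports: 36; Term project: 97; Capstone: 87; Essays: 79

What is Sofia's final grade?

Weekly reports score 36 < 50: minimum not met.
Weighted total:
  Weekly reports 36 × 0.08 = 2.88
  Term project 97 × 0.24 = 23.28
  Capstone 87 × 0.32 = 27.84
  Essays 79 × 0.36 = 28.44
Sum = 82.44
82.44 would be B-; cap at D applies → D.

D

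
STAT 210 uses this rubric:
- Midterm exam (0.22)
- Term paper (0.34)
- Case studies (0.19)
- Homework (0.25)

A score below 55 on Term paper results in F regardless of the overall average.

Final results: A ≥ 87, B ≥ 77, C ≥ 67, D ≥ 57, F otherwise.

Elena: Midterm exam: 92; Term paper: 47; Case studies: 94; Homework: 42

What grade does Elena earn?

F

Term paper score 47 < 55: minimum not met.
Weighted total:
  Midterm exam 92 × 0.22 = 20.24
  Term paper 47 × 0.34 = 15.98
  Case studies 94 × 0.19 = 17.86
  Homework 42 × 0.25 = 10.5
Sum = 64.58
Because the Term paper minimum was not met, the result is F.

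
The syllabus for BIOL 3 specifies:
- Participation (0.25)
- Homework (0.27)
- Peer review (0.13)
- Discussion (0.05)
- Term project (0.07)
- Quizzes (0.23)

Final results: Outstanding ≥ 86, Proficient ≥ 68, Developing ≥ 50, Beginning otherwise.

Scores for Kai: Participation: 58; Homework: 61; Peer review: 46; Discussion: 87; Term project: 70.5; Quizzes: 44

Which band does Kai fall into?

Weighted total:
  Participation 58 × 0.25 = 14.5
  Homework 61 × 0.27 = 16.47
  Peer review 46 × 0.13 = 5.98
  Discussion 87 × 0.05 = 4.35
  Term project 70.5 × 0.07 = 4.935
  Quizzes 44 × 0.23 = 10.12
Sum = 56.355
56.355 is ≥ 50 and < 68 → Developing

Developing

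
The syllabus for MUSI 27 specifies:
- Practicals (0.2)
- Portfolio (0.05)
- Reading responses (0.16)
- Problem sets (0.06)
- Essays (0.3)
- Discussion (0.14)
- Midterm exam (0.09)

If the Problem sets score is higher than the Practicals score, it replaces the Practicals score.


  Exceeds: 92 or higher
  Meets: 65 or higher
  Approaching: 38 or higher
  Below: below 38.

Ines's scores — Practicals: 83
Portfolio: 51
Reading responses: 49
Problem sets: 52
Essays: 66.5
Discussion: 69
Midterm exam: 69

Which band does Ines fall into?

Meets

Problem sets (52) ≤ Practicals (83), so Practicals stays at 83.
Weighted total:
  Practicals 83 × 0.2 = 16.6
  Portfolio 51 × 0.05 = 2.55
  Reading responses 49 × 0.16 = 7.84
  Problem sets 52 × 0.06 = 3.12
  Essays 66.5 × 0.3 = 19.95
  Discussion 69 × 0.14 = 9.66
  Midterm exam 69 × 0.09 = 6.21
Sum = 65.93
65.93 is ≥ 65 and < 92 → Meets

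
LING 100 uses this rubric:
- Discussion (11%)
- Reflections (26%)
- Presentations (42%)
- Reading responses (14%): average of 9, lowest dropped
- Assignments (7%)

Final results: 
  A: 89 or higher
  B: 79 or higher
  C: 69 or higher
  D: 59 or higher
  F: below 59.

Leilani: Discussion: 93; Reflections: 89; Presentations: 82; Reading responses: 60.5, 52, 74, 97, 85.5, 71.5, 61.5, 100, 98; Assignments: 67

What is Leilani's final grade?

Reading responses: drop 52 → average of remaining 8 = 648/8 = 81
Weighted total:
  Discussion 93 × 0.11 = 10.23
  Reflections 89 × 0.26 = 23.14
  Presentations 82 × 0.42 = 34.44
  Reading responses 81 × 0.14 = 11.34
  Assignments 67 × 0.07 = 4.69
Sum = 83.84
83.84 is ≥ 79 and < 89 → B

B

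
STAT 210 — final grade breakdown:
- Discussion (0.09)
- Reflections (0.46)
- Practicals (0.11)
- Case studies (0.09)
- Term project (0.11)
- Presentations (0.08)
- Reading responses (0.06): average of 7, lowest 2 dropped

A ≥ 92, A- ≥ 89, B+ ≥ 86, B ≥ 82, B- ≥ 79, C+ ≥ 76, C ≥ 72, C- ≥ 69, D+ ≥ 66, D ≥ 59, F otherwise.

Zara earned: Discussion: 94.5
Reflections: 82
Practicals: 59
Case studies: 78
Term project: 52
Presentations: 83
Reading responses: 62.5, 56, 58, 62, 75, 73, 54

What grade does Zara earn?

C+

Reading responses: drop 54, 56 → average of remaining 5 = 330.5/5 = 66.1
Weighted total:
  Discussion 94.5 × 0.09 = 8.505
  Reflections 82 × 0.46 = 37.72
  Practicals 59 × 0.11 = 6.49
  Case studies 78 × 0.09 = 7.02
  Term project 52 × 0.11 = 5.72
  Presentations 83 × 0.08 = 6.64
  Reading responses 66.1 × 0.06 = 3.966
Sum = 76.061
76.061 is ≥ 76 and < 79 → C+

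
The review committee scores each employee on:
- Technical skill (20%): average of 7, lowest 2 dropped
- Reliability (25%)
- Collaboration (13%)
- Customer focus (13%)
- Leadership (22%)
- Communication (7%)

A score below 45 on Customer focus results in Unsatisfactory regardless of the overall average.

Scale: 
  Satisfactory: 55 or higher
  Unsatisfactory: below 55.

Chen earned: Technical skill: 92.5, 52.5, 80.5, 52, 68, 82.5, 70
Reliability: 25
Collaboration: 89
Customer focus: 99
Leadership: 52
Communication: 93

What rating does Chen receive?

Technical skill: drop 52, 52.5 → average of remaining 5 = 393.5/5 = 78.7
Customer focus score 99 ≥ 45: minimum met.
Weighted total:
  Technical skill 78.7 × 0.2 = 15.74
  Reliability 25 × 0.25 = 6.25
  Collaboration 89 × 0.13 = 11.57
  Customer focus 99 × 0.13 = 12.87
  Leadership 52 × 0.22 = 11.44
  Communication 93 × 0.07 = 6.51
Sum = 64.38
64.38 ≥ 55 → Satisfactory

Satisfactory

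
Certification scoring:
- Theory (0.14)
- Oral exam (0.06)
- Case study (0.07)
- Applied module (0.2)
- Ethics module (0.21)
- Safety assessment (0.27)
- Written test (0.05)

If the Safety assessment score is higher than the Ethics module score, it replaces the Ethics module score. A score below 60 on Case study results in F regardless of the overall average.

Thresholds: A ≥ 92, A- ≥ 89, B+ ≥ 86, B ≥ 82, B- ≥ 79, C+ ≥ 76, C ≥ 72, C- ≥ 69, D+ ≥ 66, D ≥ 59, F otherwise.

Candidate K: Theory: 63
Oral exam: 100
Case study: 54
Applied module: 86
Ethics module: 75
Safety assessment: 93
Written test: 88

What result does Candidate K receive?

F

Safety assessment (93) > Ethics module (75), so Ethics module counts as 93.
Case study score 54 < 60: minimum not met.
Weighted total:
  Theory 63 × 0.14 = 8.82
  Oral exam 100 × 0.06 = 6
  Case study 54 × 0.07 = 3.78
  Applied module 86 × 0.2 = 17.2
  Ethics module 93 × 0.21 = 19.53
  Safety assessment 93 × 0.27 = 25.11
  Written test 88 × 0.05 = 4.4
Sum = 84.84
Because the Case study minimum was not met, the result is F.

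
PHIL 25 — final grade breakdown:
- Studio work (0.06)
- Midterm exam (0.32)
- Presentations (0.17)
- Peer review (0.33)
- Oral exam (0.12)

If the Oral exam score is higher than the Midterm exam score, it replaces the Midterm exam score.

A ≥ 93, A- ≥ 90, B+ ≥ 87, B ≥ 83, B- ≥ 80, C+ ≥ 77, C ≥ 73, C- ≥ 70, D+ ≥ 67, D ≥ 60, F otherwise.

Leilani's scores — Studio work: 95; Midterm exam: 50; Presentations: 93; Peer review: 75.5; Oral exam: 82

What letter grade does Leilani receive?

B-

Oral exam (82) > Midterm exam (50), so Midterm exam counts as 82.
Weighted total:
  Studio work 95 × 0.06 = 5.7
  Midterm exam 82 × 0.32 = 26.24
  Presentations 93 × 0.17 = 15.81
  Peer review 75.5 × 0.33 = 24.915
  Oral exam 82 × 0.12 = 9.84
Sum = 82.505
82.505 is ≥ 80 and < 83 → B-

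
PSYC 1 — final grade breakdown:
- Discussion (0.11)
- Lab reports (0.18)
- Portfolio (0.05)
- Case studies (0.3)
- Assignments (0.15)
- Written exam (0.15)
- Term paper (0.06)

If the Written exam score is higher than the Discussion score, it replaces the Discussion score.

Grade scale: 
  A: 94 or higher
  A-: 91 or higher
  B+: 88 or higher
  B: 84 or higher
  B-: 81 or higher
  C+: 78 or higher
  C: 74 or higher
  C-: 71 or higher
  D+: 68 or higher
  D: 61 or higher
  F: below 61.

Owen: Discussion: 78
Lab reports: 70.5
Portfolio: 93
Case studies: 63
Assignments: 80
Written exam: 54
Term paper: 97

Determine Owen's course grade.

D+

Written exam (54) ≤ Discussion (78), so Discussion stays at 78.
Weighted total:
  Discussion 78 × 0.11 = 8.58
  Lab reports 70.5 × 0.18 = 12.69
  Portfolio 93 × 0.05 = 4.65
  Case studies 63 × 0.3 = 18.9
  Assignments 80 × 0.15 = 12
  Written exam 54 × 0.15 = 8.1
  Term paper 97 × 0.06 = 5.82
Sum = 70.74
70.74 is ≥ 68 and < 71 → D+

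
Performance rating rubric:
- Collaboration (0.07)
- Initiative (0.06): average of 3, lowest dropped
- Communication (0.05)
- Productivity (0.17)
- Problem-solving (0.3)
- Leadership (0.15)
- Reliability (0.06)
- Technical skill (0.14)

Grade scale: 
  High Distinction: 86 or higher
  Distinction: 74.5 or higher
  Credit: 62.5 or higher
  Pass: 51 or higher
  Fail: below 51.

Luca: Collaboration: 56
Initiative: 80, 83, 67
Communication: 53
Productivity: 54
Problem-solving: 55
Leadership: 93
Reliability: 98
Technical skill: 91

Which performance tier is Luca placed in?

Credit

Initiative: drop 67 → average of remaining 2 = 163/2 = 81.5
Weighted total:
  Collaboration 56 × 0.07 = 3.92
  Initiative 81.5 × 0.06 = 4.89
  Communication 53 × 0.05 = 2.65
  Productivity 54 × 0.17 = 9.18
  Problem-solving 55 × 0.3 = 16.5
  Leadership 93 × 0.15 = 13.95
  Reliability 98 × 0.06 = 5.88
  Technical skill 91 × 0.14 = 12.74
Sum = 69.71
69.71 is ≥ 62.5 and < 74.5 → Credit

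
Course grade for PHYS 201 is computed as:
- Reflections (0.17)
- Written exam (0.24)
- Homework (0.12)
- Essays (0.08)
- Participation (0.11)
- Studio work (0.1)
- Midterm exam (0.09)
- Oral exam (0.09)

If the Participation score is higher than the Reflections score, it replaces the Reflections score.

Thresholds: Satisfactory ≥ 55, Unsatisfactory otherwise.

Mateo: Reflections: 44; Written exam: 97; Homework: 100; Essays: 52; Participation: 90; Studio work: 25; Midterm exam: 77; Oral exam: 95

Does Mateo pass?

Participation (90) > Reflections (44), so Reflections counts as 90.
Weighted total:
  Reflections 90 × 0.17 = 15.3
  Written exam 97 × 0.24 = 23.28
  Homework 100 × 0.12 = 12
  Essays 52 × 0.08 = 4.16
  Participation 90 × 0.11 = 9.9
  Studio work 25 × 0.1 = 2.5
  Midterm exam 77 × 0.09 = 6.93
  Oral exam 95 × 0.09 = 8.55
Sum = 82.62
82.62 ≥ 55 → Satisfactory

Satisfactory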